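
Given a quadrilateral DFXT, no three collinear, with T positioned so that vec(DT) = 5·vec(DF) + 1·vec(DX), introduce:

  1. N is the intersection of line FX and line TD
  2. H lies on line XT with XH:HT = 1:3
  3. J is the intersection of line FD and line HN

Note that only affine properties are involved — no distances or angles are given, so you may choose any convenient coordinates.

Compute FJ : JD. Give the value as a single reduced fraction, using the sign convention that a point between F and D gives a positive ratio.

FJ:JD = 1/3

Set D = (0, 0), F = (1, 0), X = (0, 1), T = (5, 1); any affine frame gives the same invariant.
1. N is the intersection of line FX and line TD ⇒ N = (5/6, 1/6)
2. H lies on line XT with XH:HT = 1:3 ⇒ H = (5/4, 1)
3. J is the intersection of line FD and line HN ⇒ J = (3/4, 0)
J = F + t·(D−F) with t = 1/4, so FJ:JD = t:(1−t) = 1/4:3/4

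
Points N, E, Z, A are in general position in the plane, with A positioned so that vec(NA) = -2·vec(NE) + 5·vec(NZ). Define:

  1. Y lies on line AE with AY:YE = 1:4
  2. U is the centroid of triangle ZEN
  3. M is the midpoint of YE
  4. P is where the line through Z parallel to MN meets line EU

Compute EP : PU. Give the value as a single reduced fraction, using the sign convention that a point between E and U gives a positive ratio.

Assign N = (0, 0), E = (1, 0), Z = (0, 1), A = (-2, 5) — the answer is frame-independent, so this choice is without loss of generality.
1. Y lies on line AE with AY:YE = 1:4 ⇒ Y = (-7/5, 4)
2. U is the centroid of triangle ZEN ⇒ U = (1/3, 1/3)
3. M is the midpoint of YE ⇒ M = (-1/5, 2)
4. P is where the line through Z parallel to MN meets line EU ⇒ P = (1/19, 9/19)
P = E + t·(U−E) with t = 27/19, so EP:PU = t:(1−t) = 27/19:-8/19

EP:PU = -27/8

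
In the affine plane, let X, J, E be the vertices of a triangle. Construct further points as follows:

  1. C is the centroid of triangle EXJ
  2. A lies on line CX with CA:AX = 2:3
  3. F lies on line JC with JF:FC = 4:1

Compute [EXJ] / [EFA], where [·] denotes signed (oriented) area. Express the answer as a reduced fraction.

[EXJ]:[EFA] = -75/17

Set X = (0, 0), J = (1, 0), E = (0, 1); any affine frame gives the same invariant.
1. C is the centroid of triangle EXJ ⇒ C = (1/3, 1/3)
2. A lies on line CX with CA:AX = 2:3 ⇒ A = (1/5, 1/5)
3. F lies on line JC with JF:FC = 4:1 ⇒ F = (7/15, 4/15)
2·[EXJ] = 1, 2·[EFA] = -17/75
[EXJ]:[EFA] = 1:-17/75 = -75/17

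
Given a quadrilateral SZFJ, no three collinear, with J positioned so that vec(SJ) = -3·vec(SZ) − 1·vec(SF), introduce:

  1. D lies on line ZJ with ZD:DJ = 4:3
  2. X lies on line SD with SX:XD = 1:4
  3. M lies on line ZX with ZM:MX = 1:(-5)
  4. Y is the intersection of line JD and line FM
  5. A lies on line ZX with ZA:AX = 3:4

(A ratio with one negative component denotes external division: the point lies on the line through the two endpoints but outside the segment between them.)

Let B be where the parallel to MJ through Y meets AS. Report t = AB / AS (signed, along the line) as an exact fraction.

t = -25/52

Work in coordinates with S = (0, 0), Z = (1, 0), F = (0, 1), J = (-3, -1).
1. D lies on line ZJ with ZD:DJ = 4:3 ⇒ D = (-9/7, -4/7)
2. X lies on line SD with SX:XD = 1:4 ⇒ X = (-9/35, -4/35)
3. M lies on line ZX with ZM:MX = 1:(-5) ⇒ M = (46/35, 1/35)
4. Y is the intersection of line JD and line FM ⇒ Y = (115/91, 6/91)
5. A lies on line ZX with ZA:AX = 3:4 ⇒ A = (113/245, -12/245)
through Y parallel to MJ: direction (-151/35, -36/35); meets AS at B = (1243/1820, -33/455)
B = A + t·(S−A) with t = -25/52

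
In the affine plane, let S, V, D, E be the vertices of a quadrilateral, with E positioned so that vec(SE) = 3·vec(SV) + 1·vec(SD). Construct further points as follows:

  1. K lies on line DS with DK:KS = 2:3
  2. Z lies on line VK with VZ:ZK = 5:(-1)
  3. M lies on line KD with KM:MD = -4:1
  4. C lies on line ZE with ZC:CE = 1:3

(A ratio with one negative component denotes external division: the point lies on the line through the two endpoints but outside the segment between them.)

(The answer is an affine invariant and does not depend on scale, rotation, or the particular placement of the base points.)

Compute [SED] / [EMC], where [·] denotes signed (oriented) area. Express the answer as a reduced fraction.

[SED]:[EMC] = 240/71

Set S = (0, 0), V = (1, 0), D = (0, 1), E = (3, 1); any affine frame gives the same invariant.
1. K lies on line DS with DK:KS = 2:3 ⇒ K = (0, 3/5)
2. Z lies on line VK with VZ:ZK = 5:(-1) ⇒ Z = (-1/4, 3/4)
3. M lies on line KD with KM:MD = -4:1 ⇒ M = (0, 17/15)
4. C lies on line ZE with ZC:CE = 1:3 ⇒ C = (9/16, 13/16)
2·[SED] = 3, 2·[EMC] = 71/80
[SED]:[EMC] = 3:71/80 = 240/71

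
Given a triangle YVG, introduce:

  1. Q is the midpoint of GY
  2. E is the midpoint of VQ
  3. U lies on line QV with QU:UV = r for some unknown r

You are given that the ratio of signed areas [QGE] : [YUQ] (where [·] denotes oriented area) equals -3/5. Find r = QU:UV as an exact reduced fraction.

Choose coordinates Y = (0, 0), V = (1, 0), G = (0, 1).
1. Q is the midpoint of GY ⇒ Q = (0, 1/2)
2. E is the midpoint of VQ ⇒ E = (1/2, 1/4)
3. With QU:UV = r, write λ = r/(r+1) so U = Q + λ·(V−Q); U is affine-linear in λ
Every point depending on U is an affine combination of U and λ-independent points, so each such coordinate is linear in λ; the λ² term in each signed area is a multiple of (V−Q)×(V−Q) = 0, so 2·[QGE] and 2·[YUQ] are each linear in λ. Evaluating at λ=0 and λ=1:
  2·[QGE] = -1/4,   2·[YUQ] = 1/2·λ
So [QGE]:[YUQ] = (-1/4) / (1/2·λ). Setting this equal to -3/5:
  -1/4 = -3/5·(1/2·λ)  ⇒  λ = 5/6
Then r = λ/(1−λ) = (5/6)/(1/6) = 5. Check: with r = 5, U = (5/6, 1/12) and [QGE]:[YUQ] = -3/5 as required.

r = 5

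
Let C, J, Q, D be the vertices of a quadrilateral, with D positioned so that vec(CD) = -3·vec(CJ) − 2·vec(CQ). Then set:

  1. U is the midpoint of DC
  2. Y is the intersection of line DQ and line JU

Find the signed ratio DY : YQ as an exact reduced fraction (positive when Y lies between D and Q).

Assign C = (0, 0), J = (1, 0), Q = (0, 1), D = (-3, -2) — the answer is frame-independent, so this choice is without loss of generality.
1. U is the midpoint of DC ⇒ U = (-3/2, -1)
2. Y is the intersection of line DQ and line JU ⇒ Y = (-7/3, -4/3)
Y = D + t·(Q−D) with t = 2/9, so DY:YQ = t:(1−t) = 2/9:7/9

DY:YQ = 2/7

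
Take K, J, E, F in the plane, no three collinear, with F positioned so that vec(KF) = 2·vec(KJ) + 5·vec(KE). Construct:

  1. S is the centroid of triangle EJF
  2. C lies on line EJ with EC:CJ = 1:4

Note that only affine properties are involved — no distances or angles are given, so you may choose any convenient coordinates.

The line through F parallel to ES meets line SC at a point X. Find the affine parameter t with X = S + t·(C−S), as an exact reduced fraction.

t = -5

Work in coordinates with K = (0, 0), J = (1, 0), E = (0, 1), F = (2, 5).
1. S is the centroid of triangle EJF ⇒ S = (1, 2)
2. C lies on line EJ with EC:CJ = 1:4 ⇒ C = (1/5, 4/5)
through F parallel to ES: direction (1, 1); meets SC at X = (5, 8)
X = S + t·(C−S) with t = -5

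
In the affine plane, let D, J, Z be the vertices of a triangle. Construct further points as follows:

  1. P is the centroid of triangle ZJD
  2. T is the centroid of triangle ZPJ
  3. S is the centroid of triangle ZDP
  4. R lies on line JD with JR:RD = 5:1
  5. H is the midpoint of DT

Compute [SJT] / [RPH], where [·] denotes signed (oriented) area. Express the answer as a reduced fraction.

[SJT]:[RPH] = 8

Choose coordinates D = (0, 0), J = (1, 0), Z = (0, 1).
1. P is the centroid of triangle ZJD ⇒ P = (1/3, 1/3)
2. T is the centroid of triangle ZPJ ⇒ T = (4/9, 4/9)
3. S is the centroid of triangle ZDP ⇒ S = (1/9, 4/9)
4. R lies on line JD with JR:RD = 5:1 ⇒ R = (1/6, 0)
5. H is the midpoint of DT ⇒ H = (2/9, 2/9)
2·[SJT] = 4/27, 2·[RPH] = 1/54
[SJT]:[RPH] = 4/27:1/54 = 8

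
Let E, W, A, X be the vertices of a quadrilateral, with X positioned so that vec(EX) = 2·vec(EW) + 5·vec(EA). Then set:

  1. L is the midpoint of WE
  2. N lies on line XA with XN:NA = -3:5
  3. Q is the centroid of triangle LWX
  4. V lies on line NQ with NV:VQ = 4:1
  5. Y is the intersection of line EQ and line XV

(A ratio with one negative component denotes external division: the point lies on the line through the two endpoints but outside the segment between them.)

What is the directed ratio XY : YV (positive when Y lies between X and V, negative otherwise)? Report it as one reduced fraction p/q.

XY:YV = -25/9

Assign E = (0, 0), W = (1, 0), A = (0, 1), X = (2, 5) — the answer is frame-independent, so this choice is without loss of generality.
1. L is the midpoint of WE ⇒ L = (1/2, 0)
2. N lies on line XA with XN:NA = -3:5 ⇒ N = (5, 11)
3. Q is the centroid of triangle LWX ⇒ Q = (7/6, 5/3)
4. V lies on line NQ with NV:VQ = 4:1 ⇒ V = (29/15, 53/15)
5. Y is the intersection of line EQ and line XV ⇒ Y = (91/48, 65/24)
Y = X + t·(V−X) with t = 25/16, so XY:YV = t:(1−t) = 25/16:-9/16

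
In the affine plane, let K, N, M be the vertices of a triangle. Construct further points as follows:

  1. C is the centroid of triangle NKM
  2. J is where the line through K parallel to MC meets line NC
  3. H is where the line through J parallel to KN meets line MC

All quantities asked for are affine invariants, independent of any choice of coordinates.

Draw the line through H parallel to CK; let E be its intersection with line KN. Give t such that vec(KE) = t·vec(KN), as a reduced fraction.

t = -1/2

Work in coordinates with K = (0, 0), N = (1, 0), M = (0, 1).
1. C is the centroid of triangle NKM ⇒ C = (1/3, 1/3)
2. J is where the line through K parallel to MC meets line NC ⇒ J = (-1/3, 2/3)
3. H is where the line through J parallel to KN meets line MC ⇒ H = (1/6, 2/3)
through H parallel to CK: direction (-1/3, -1/3); meets KN at E = (-1/2, 0)
E = K + t·(N−K) with t = -1/2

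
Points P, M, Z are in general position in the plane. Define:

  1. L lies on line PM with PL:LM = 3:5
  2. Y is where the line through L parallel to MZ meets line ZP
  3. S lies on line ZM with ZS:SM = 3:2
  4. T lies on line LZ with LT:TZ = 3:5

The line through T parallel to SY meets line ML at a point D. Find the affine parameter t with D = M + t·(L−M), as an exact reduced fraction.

Assign P = (0, 0), M = (1, 0), Z = (0, 1) — the answer is frame-independent, so this choice is without loss of generality.
1. L lies on line PM with PL:LM = 3:5 ⇒ L = (3/8, 0)
2. Y is where the line through L parallel to MZ meets line ZP ⇒ Y = (0, 3/8)
3. S lies on line ZM with ZS:SM = 3:2 ⇒ S = (3/5, 2/5)
4. T lies on line LZ with LT:TZ = 3:5 ⇒ T = (15/64, 3/8)
through T parallel to SY: direction (-3/5, -1/40); meets ML at D = (-561/64, 0)
D = M + t·(L−M) with t = 125/8

t = 125/8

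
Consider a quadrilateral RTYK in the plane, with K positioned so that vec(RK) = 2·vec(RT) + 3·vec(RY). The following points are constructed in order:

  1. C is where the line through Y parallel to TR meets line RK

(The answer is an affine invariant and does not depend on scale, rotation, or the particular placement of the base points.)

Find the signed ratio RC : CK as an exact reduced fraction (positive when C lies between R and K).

Set R = (0, 0), T = (1, 0), Y = (0, 1), K = (2, 3); any affine frame gives the same invariant.
1. C is where the line through Y parallel to TR meets line RK ⇒ C = (2/3, 1)
C = R + t·(K−R) with t = 1/3, so RC:CK = t:(1−t) = 1/3:2/3

RC:CK = 1/2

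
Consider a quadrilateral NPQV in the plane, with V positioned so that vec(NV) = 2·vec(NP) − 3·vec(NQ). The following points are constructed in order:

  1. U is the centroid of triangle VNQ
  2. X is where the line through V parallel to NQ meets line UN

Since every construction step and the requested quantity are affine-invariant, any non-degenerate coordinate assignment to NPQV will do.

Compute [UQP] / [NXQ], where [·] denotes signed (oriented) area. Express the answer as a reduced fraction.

[UQP]:[NXQ] = -1/2

Choose coordinates N = (0, 0), P = (1, 0), Q = (0, 1), V = (2, -3).
1. U is the centroid of triangle VNQ ⇒ U = (2/3, -2/3)
2. X is where the line through V parallel to NQ meets line UN ⇒ X = (2, -2)
2·[UQP] = -1, 2·[NXQ] = 2
[UQP]:[NXQ] = -1:2 = -1/2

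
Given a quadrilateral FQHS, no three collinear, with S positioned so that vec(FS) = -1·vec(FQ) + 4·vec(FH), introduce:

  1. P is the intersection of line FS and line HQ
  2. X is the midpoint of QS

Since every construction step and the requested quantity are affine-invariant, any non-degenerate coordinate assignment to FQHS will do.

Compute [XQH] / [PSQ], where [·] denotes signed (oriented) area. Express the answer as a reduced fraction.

Choose coordinates F = (0, 0), Q = (1, 0), H = (0, 1), S = (-1, 4).
1. P is the intersection of line FS and line HQ ⇒ P = (-1/3, 4/3)
2. X is the midpoint of QS ⇒ X = (0, 2)
2·[XQH] = -1, 2·[PSQ] = -8/3
[XQH]:[PSQ] = -1:-8/3 = 3/8

[XQH]:[PSQ] = 3/8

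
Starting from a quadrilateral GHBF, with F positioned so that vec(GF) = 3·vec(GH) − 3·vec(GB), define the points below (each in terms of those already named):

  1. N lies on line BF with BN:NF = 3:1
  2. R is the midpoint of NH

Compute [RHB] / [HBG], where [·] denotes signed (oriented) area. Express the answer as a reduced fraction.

Assign G = (0, 0), H = (1, 0), B = (0, 1), F = (3, -3) — the answer is frame-independent, so this choice is without loss of generality.
1. N lies on line BF with BN:NF = 3:1 ⇒ N = (9/4, -2)
2. R is the midpoint of NH ⇒ R = (13/8, -1)
2·[RHB] = 3/8, 2·[HBG] = 1
[RHB]:[HBG] = 3/8:1 = 3/8

[RHB]:[HBG] = 3/8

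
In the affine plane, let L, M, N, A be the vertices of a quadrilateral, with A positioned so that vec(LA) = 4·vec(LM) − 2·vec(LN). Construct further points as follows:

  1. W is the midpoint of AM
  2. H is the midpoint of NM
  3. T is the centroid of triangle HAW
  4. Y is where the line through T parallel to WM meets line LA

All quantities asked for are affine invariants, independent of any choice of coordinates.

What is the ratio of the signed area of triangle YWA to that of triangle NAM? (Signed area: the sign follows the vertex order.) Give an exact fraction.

[YWA]:[NAM] = -1/12

Choose coordinates L = (0, 0), M = (1, 0), N = (0, 1), A = (4, -2).
1. W is the midpoint of AM ⇒ W = (5/2, -1)
2. H is the midpoint of NM ⇒ H = (1/2, 1/2)
3. T is the centroid of triangle HAW ⇒ T = (7/3, -5/6)
4. Y is where the line through T parallel to WM meets line LA ⇒ Y = (13/3, -13/6)
2·[YWA] = 1/12, 2·[NAM] = -1
[YWA]:[NAM] = 1/12:-1 = -1/12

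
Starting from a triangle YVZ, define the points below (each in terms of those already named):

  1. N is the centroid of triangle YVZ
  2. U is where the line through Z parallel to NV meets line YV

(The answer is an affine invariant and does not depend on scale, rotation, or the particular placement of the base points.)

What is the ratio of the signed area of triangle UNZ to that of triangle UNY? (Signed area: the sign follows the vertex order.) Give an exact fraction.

Work in coordinates with Y = (0, 0), V = (1, 0), Z = (0, 1).
1. N is the centroid of triangle YVZ ⇒ N = (1/3, 1/3)
2. U is where the line through Z parallel to NV meets line YV ⇒ U = (2, 0)
2·[UNZ] = -1, 2·[UNY] = 2/3
[UNZ]:[UNY] = -1:2/3 = -3/2

[UNZ]:[UNY] = -3/2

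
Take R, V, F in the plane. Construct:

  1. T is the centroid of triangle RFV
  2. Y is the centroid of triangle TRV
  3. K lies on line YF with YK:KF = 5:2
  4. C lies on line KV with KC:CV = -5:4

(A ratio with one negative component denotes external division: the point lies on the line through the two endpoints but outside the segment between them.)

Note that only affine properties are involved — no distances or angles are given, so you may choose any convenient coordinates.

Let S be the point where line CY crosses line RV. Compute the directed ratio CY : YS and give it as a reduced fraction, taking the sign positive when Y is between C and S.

Assign R = (0, 0), V = (1, 0), F = (0, 1) — the answer is frame-independent, so this choice is without loss of generality.
1. T is the centroid of triangle RFV ⇒ T = (1/3, 1/3)
2. Y is the centroid of triangle TRV ⇒ Y = (4/9, 1/9)
3. K lies on line YF with YK:KF = 5:2 ⇒ K = (8/63, 47/63)
4. C lies on line KV with KC:CV = -5:4 ⇒ C = (283/63, -188/63)
line CY meets RV at S = (23/39, 0)
Y = C + t·(S−C) with t = 195/188, so CY:YS = 195/188:-7/188

CY:YS = -195/7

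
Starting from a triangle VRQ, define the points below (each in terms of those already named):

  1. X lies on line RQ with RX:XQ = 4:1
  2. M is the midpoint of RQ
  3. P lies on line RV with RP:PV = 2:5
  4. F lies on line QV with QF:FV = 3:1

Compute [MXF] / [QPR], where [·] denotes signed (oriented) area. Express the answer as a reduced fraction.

Work in coordinates with V = (0, 0), R = (1, 0), Q = (0, 1).
1. X lies on line RQ with RX:XQ = 4:1 ⇒ X = (1/5, 4/5)
2. M is the midpoint of RQ ⇒ M = (1/2, 1/2)
3. P lies on line RV with RP:PV = 2:5 ⇒ P = (5/7, 0)
4. F lies on line QV with QF:FV = 3:1 ⇒ F = (0, 1/4)
2·[MXF] = 9/40, 2·[QPR] = 2/7
[MXF]:[QPR] = 9/40:2/7 = 63/80

[MXF]:[QPR] = 63/80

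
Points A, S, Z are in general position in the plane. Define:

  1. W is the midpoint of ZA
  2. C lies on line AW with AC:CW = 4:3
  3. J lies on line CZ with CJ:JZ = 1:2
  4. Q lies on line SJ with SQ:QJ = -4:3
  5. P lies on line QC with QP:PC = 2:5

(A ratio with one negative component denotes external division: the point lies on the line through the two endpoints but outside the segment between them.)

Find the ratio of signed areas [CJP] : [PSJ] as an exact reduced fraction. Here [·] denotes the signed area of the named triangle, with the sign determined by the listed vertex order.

Assign A = (0, 0), S = (1, 0), Z = (0, 1) — the answer is frame-independent, so this choice is without loss of generality.
1. W is the midpoint of ZA ⇒ W = (0, 1/2)
2. C lies on line AW with AC:CW = 4:3 ⇒ C = (0, 2/7)
3. J lies on line CZ with CJ:JZ = 1:2 ⇒ J = (0, 11/21)
4. Q lies on line SJ with SQ:QJ = -4:3 ⇒ Q = (-3, 44/21)
5. P lies on line QC with QP:PC = 2:5 ⇒ P = (-15/7, 232/147)
2·[CJP] = 25/49, 2·[PSJ] = 10/147
[CJP]:[PSJ] = 25/49:10/147 = 15/2

[CJP]:[PSJ] = 15/2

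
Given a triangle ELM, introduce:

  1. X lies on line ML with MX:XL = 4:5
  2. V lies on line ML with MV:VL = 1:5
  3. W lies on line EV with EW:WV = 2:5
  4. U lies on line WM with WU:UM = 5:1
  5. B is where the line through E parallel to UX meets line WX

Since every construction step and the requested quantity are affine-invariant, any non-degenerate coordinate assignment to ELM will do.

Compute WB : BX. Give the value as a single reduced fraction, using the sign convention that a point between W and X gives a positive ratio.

Set E = (0, 0), L = (1, 0), M = (0, 1); any affine frame gives the same invariant.
1. X lies on line ML with MX:XL = 4:5 ⇒ X = (4/9, 5/9)
2. V lies on line ML with MV:VL = 1:5 ⇒ V = (1/6, 5/6)
3. W lies on line EV with EW:WV = 2:5 ⇒ W = (1/21, 5/21)
4. U lies on line WM with WU:UM = 5:1 ⇒ U = (1/126, 55/63)
5. B is where the line through E parallel to UX meets line WX ⇒ B = (-11/84, 2/21)
B = W + t·(X−W) with t = -9/20, so WB:BX = t:(1−t) = -9/20:29/20

WB:BX = -9/29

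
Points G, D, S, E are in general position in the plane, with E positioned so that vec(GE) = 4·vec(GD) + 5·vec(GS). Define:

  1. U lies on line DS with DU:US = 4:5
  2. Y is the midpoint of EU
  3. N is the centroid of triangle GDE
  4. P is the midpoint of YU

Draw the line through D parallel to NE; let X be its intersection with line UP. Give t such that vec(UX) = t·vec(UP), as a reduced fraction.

t = 272/23

Assign G = (0, 0), D = (1, 0), S = (0, 1), E = (4, 5) — the answer is frame-independent, so this choice is without loss of generality.
1. U lies on line DS with DU:US = 4:5 ⇒ U = (5/9, 4/9)
2. Y is the midpoint of EU ⇒ Y = (41/18, 49/18)
3. N is the centroid of triangle GDE ⇒ N = (5/3, 5/3)
4. P is the midpoint of YU ⇒ P = (17/12, 19/12)
through D parallel to NE: direction (7/3, 10/3); meets UP at X = (247/23, 320/23)
X = U + t·(P−U) with t = 272/23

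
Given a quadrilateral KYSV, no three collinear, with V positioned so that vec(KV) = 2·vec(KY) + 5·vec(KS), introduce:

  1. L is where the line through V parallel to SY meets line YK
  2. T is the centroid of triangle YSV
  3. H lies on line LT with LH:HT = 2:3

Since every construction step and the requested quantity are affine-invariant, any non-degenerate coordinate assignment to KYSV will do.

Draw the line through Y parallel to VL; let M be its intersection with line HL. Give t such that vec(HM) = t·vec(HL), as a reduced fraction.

Choose coordinates K = (0, 0), Y = (1, 0), S = (0, 1), V = (2, 5).
1. L is where the line through V parallel to SY meets line YK ⇒ L = (7, 0)
2. T is the centroid of triangle YSV ⇒ T = (1, 2)
3. H lies on line LT with LH:HT = 2:3 ⇒ H = (23/5, 4/5)
through Y parallel to VL: direction (5, -5); meets HL at M = (-2, 3)
M = H + t·(L−H) with t = -11/4

t = -11/4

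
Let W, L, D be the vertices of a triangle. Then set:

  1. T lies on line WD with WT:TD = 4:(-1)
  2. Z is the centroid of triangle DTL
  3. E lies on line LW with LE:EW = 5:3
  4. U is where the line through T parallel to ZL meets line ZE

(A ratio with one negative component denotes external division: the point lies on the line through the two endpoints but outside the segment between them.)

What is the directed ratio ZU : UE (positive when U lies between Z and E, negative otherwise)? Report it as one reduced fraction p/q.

ZU:UE = -8/43

Assign W = (0, 0), L = (1, 0), D = (0, 1) — the answer is frame-independent, so this choice is without loss of generality.
1. T lies on line WD with WT:TD = 4:(-1) ⇒ T = (0, 4/3)
2. Z is the centroid of triangle DTL ⇒ Z = (1/3, 7/9)
3. E lies on line LW with LE:EW = 5:3 ⇒ E = (3/8, 0)
4. U is where the line through T parallel to ZL meets line ZE ⇒ U = (34/105, 43/45)
U = Z + t·(E−Z) with t = -8/35, so ZU:UE = t:(1−t) = -8/35:43/35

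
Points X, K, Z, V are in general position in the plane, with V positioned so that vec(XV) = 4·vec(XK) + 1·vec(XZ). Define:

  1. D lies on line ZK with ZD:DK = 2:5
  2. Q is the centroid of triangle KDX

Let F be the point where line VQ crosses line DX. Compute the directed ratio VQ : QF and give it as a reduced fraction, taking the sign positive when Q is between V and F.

Assign X = (0, 0), K = (1, 0), Z = (0, 1), V = (4, 1) — the answer is frame-independent, so this choice is without loss of generality.
1. D lies on line ZK with ZD:DK = 2:5 ⇒ D = (2/7, 5/7)
2. Q is the centroid of triangle KDX ⇒ Q = (3/7, 5/21)
line VQ meets DX at F = (22/343, 55/343)
Q = V + t·(F−V) with t = 49/54, so VQ:QF = 49/54:5/54

VQ:QF = 49/5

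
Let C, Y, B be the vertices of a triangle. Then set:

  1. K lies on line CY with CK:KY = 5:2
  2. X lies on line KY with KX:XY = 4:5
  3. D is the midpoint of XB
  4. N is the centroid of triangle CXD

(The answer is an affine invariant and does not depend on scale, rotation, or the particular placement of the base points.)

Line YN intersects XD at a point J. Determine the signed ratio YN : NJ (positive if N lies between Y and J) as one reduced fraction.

YN:NJ = -83/53

Set C = (0, 0), Y = (1, 0), B = (0, 1); any affine frame gives the same invariant.
1. K lies on line CY with CK:KY = 5:2 ⇒ K = (5/7, 0)
2. X lies on line KY with KX:XY = 4:5 ⇒ X = (53/63, 0)
3. D is the midpoint of XB ⇒ D = (53/126, 1/2)
4. N is the centroid of triangle CXD ⇒ N = (53/126, 1/6)
line YN meets XD at J = (1378/1743, 5/83)
N = Y + t·(J−Y) with t = 83/30, so YN:NJ = 83/30:-53/30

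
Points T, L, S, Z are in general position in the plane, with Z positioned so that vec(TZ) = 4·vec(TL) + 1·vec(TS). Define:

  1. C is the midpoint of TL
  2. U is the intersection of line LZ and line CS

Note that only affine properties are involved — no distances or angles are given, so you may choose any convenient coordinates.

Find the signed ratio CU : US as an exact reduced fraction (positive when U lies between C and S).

Choose coordinates T = (0, 0), L = (1, 0), S = (0, 1), Z = (4, 1).
1. C is the midpoint of TL ⇒ C = (1/2, 0)
2. U is the intersection of line LZ and line CS ⇒ U = (4/7, -1/7)
U = C + t·(S−C) with t = -1/7, so CU:US = t:(1−t) = -1/7:8/7

CU:US = -1/8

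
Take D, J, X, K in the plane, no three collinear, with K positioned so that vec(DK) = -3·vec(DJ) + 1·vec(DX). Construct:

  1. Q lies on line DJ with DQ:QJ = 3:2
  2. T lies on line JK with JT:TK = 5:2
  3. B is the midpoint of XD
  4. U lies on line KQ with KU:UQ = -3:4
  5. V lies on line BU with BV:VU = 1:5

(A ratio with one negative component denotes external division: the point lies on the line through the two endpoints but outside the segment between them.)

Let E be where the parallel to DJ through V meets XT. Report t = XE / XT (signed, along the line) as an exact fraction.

Set D = (0, 0), J = (1, 0), X = (0, 1), K = (-3, 1); any affine frame gives the same invariant.
1. Q lies on line DJ with DQ:QJ = 3:2 ⇒ Q = (3/5, 0)
2. T lies on line JK with JT:TK = 5:2 ⇒ T = (-13/7, 5/7)
3. B is the midpoint of XD ⇒ B = (0, 1/2)
4. U lies on line KQ with KU:UQ = -3:4 ⇒ U = (-69/5, 4)
5. V lies on line BU with BV:VU = 1:5 ⇒ V = (-23/10, 13/12)
through V parallel to DJ: direction (1, 0); meets XT at E = (13/24, 13/12)
E = X + t·(T−X) with t = -7/24

t = -7/24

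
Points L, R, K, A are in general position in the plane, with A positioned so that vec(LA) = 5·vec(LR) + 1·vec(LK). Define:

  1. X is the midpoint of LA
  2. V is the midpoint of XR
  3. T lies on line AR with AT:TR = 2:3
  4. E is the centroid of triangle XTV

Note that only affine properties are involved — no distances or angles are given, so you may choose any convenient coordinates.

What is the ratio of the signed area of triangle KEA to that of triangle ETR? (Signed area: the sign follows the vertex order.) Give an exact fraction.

[KEA]:[ETR] = -55/3

Assign L = (0, 0), R = (1, 0), K = (0, 1), A = (5, 1) — the answer is frame-independent, so this choice is without loss of generality.
1. X is the midpoint of LA ⇒ X = (5/2, 1/2)
2. V is the midpoint of XR ⇒ V = (7/4, 1/4)
3. T lies on line AR with AT:TR = 2:3 ⇒ T = (17/5, 3/5)
4. E is the centroid of triangle XTV ⇒ E = (51/20, 9/20)
2·[KEA] = 11/4, 2·[ETR] = -3/20
[KEA]:[ETR] = 11/4:-3/20 = -55/3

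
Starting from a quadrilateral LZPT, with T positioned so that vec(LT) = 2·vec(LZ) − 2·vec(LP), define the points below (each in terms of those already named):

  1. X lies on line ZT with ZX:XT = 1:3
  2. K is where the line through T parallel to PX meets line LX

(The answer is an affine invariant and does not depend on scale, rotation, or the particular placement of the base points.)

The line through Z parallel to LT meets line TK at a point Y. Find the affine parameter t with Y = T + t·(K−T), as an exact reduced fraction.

Work in coordinates with L = (0, 0), Z = (1, 0), P = (0, 1), T = (2, -2).
1. X lies on line ZT with ZX:XT = 1:3 ⇒ X = (5/4, -1/2)
2. K is where the line through T parallel to PX meets line LX ⇒ K = (1/2, -1/5)
through Z parallel to LT: direction (2, -2); meets TK at Y = (-3, 4)
Y = T + t·(K−T) with t = 10/3

t = 10/3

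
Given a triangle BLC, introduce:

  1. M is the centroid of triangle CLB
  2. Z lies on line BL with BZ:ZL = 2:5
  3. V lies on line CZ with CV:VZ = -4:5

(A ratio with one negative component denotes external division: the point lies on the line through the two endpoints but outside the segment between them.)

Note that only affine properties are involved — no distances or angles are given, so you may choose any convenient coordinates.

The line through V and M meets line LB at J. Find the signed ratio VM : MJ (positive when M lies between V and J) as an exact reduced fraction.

VM:MJ = 14

Choose coordinates B = (0, 0), L = (1, 0), C = (0, 1).
1. M is the centroid of triangle CLB ⇒ M = (1/3, 1/3)
2. Z lies on line BL with BZ:ZL = 2:5 ⇒ Z = (2/7, 0)
3. V lies on line CZ with CV:VZ = -4:5 ⇒ V = (-8/7, 5)
line VM meets LB at J = (43/98, 0)
M = V + t·(J−V) with t = 14/15, so VM:MJ = 14/15:1/15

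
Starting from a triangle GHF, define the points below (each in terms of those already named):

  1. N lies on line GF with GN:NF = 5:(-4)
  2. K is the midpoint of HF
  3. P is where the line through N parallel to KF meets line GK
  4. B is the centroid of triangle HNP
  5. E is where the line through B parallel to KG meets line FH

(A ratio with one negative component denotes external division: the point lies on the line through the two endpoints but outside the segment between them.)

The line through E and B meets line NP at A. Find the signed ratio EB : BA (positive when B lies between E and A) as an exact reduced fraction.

Choose coordinates G = (0, 0), H = (1, 0), F = (0, 1).
1. N lies on line GF with GN:NF = 5:(-4) ⇒ N = (0, 5)
2. K is the midpoint of HF ⇒ K = (1/2, 1/2)
3. P is where the line through N parallel to KF meets line GK ⇒ P = (5/2, 5/2)
4. B is the centroid of triangle HNP ⇒ B = (7/6, 5/2)
5. E is where the line through B parallel to KG meets line FH ⇒ E = (-1/6, 7/6)
line EB meets NP at A = (11/6, 19/6)
B = E + t·(A−E) with t = 2/3, so EB:BA = 2/3:1/3

EB:BA = 2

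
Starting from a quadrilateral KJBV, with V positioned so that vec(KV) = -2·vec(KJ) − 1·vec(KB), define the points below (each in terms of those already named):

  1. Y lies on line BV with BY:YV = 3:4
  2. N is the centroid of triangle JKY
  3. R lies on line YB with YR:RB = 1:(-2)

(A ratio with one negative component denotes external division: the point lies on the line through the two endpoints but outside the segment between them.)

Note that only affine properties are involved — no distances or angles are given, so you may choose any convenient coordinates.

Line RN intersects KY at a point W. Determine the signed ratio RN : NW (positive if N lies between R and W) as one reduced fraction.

RN:NW = -19

Work in coordinates with K = (0, 0), J = (1, 0), B = (0, 1), V = (-2, -1).
1. Y lies on line BV with BY:YV = 3:4 ⇒ Y = (-6/7, 1/7)
2. N is the centroid of triangle JKY ⇒ N = (1/21, 1/21)
3. R lies on line YB with YR:RB = 1:(-2) ⇒ R = (-12/7, -5/7)
line RN meets KY at W = (-6/133, 1/133)
N = R + t·(W−R) with t = 19/18, so RN:NW = 19/18:-1/18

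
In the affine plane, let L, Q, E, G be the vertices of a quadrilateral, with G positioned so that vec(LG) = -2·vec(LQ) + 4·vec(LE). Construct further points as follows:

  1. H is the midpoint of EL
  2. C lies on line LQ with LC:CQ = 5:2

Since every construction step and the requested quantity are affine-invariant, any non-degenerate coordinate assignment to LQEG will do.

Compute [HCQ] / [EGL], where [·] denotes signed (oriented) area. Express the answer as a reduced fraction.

Work in coordinates with L = (0, 0), Q = (1, 0), E = (0, 1), G = (-2, 4).
1. H is the midpoint of EL ⇒ H = (0, 1/2)
2. C lies on line LQ with LC:CQ = 5:2 ⇒ C = (5/7, 0)
2·[HCQ] = 1/7, 2·[EGL] = 2
[HCQ]:[EGL] = 1/7:2 = 1/14

[HCQ]:[EGL] = 1/14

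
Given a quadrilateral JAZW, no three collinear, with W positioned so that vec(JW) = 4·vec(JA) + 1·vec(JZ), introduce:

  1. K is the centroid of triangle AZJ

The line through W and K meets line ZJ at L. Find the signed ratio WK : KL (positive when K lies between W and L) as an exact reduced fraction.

WK:KL = 11

Assign J = (0, 0), A = (1, 0), Z = (0, 1), W = (4, 1) — the answer is frame-independent, so this choice is without loss of generality.
1. K is the centroid of triangle AZJ ⇒ K = (1/3, 1/3)
line WK meets ZJ at L = (0, 3/11)
K = W + t·(L−W) with t = 11/12, so WK:KL = 11/12:1/12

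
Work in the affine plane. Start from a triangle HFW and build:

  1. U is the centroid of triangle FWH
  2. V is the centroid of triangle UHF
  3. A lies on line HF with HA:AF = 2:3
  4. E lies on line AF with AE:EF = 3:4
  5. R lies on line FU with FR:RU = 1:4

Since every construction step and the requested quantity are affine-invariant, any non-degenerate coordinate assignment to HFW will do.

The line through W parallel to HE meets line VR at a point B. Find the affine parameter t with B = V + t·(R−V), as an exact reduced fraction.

t = -20

Work in coordinates with H = (0, 0), F = (1, 0), W = (0, 1).
1. U is the centroid of triangle FWH ⇒ U = (1/3, 1/3)
2. V is the centroid of triangle UHF ⇒ V = (4/9, 1/9)
3. A lies on line HF with HA:AF = 2:3 ⇒ A = (2/5, 0)
4. E lies on line AF with AE:EF = 3:4 ⇒ E = (23/35, 0)
5. R lies on line FU with FR:RU = 1:4 ⇒ R = (13/15, 1/15)
through W parallel to HE: direction (23/35, 0); meets VR at B = (-8, 1)
B = V + t·(R−V) with t = -20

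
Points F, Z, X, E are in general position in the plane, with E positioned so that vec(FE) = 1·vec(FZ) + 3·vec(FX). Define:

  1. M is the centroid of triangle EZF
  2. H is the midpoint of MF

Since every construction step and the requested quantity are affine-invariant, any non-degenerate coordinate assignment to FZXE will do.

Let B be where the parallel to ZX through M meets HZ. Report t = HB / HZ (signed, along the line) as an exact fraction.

t = 5

Work in coordinates with F = (0, 0), Z = (1, 0), X = (0, 1), E = (1, 3).
1. M is the centroid of triangle EZF ⇒ M = (2/3, 1)
2. H is the midpoint of MF ⇒ H = (1/3, 1/2)
through M parallel to ZX: direction (-1, 1); meets HZ at B = (11/3, -2)
B = H + t·(Z−H) with t = 5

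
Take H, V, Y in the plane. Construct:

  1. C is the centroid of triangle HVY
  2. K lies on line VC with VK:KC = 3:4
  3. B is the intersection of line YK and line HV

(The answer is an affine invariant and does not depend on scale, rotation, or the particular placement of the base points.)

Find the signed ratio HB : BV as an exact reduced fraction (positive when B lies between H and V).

Choose coordinates H = (0, 0), V = (1, 0), Y = (0, 1).
1. C is the centroid of triangle HVY ⇒ C = (1/3, 1/3)
2. K lies on line VC with VK:KC = 3:4 ⇒ K = (5/7, 1/7)
3. B is the intersection of line YK and line HV ⇒ B = (5/6, 0)
B = H + t·(V−H) with t = 5/6, so HB:BV = t:(1−t) = 5/6:1/6

HB:BV = 5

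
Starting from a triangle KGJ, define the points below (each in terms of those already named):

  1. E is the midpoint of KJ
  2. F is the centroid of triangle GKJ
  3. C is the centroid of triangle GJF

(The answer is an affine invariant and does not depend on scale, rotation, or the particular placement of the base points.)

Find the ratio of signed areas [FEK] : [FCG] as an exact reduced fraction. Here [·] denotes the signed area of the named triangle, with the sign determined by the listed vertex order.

[FEK]:[FCG] = -3/2

Set K = (0, 0), G = (1, 0), J = (0, 1); any affine frame gives the same invariant.
1. E is the midpoint of KJ ⇒ E = (0, 1/2)
2. F is the centroid of triangle GKJ ⇒ F = (1/3, 1/3)
3. C is the centroid of triangle GJF ⇒ C = (4/9, 4/9)
2·[FEK] = 1/6, 2·[FCG] = -1/9
[FEK]:[FCG] = 1/6:-1/9 = -3/2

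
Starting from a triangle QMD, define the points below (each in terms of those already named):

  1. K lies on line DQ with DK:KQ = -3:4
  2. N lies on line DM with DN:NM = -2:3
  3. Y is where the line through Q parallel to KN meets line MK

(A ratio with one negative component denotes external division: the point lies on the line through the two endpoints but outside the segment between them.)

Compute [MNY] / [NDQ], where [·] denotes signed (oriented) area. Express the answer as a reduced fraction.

[MNY]:[NDQ] = 1/2

Assign Q = (0, 0), M = (1, 0), D = (0, 1) — the answer is frame-independent, so this choice is without loss of generality.
1. K lies on line DQ with DK:KQ = -3:4 ⇒ K = (0, 4)
2. N lies on line DM with DN:NM = -2:3 ⇒ N = (-2, 3)
3. Y is where the line through Q parallel to KN meets line MK ⇒ Y = (8/9, 4/9)
2·[MNY] = -1, 2·[NDQ] = -2
[MNY]:[NDQ] = -1:-2 = 1/2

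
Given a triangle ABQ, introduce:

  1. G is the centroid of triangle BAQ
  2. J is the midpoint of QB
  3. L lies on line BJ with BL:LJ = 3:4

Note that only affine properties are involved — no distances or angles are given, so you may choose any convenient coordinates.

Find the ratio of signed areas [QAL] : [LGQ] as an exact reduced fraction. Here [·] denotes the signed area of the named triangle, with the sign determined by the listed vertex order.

[QAL]:[LGQ] = -3

Assign A = (0, 0), B = (1, 0), Q = (0, 1) — the answer is frame-independent, so this choice is without loss of generality.
1. G is the centroid of triangle BAQ ⇒ G = (1/3, 1/3)
2. J is the midpoint of QB ⇒ J = (1/2, 1/2)
3. L lies on line BJ with BL:LJ = 3:4 ⇒ L = (11/14, 3/14)
2·[QAL] = 11/14, 2·[LGQ] = -11/42
[QAL]:[LGQ] = 11/14:-11/42 = -3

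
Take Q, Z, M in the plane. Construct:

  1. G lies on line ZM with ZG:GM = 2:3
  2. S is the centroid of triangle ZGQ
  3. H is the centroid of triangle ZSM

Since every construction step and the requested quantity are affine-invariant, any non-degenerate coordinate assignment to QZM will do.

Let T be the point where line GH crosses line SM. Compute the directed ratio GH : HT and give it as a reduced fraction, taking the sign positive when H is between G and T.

Assign Q = (0, 0), Z = (1, 0), M = (0, 1) — the answer is frame-independent, so this choice is without loss of generality.
1. G lies on line ZM with ZG:GM = 2:3 ⇒ G = (3/5, 2/5)
2. S is the centroid of triangle ZGQ ⇒ S = (8/15, 2/15)
3. H is the centroid of triangle ZSM ⇒ H = (23/45, 17/45)
line GH meets SM at T = (2/5, 7/20)
H = G + t·(T−G) with t = 4/9, so GH:HT = 4/9:5/9

GH:HT = 4/5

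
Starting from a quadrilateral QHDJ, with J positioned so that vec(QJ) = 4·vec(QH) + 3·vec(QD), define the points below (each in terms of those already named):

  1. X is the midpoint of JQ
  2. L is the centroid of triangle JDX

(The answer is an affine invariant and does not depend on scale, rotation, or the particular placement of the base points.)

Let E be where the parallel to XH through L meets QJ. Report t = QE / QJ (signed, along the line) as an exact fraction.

Assign Q = (0, 0), H = (1, 0), D = (0, 1), J = (4, 3) — the answer is frame-independent, so this choice is without loss of generality.
1. X is the midpoint of JQ ⇒ X = (2, 3/2)
2. L is the centroid of triangle JDX ⇒ L = (2, 11/6)
through L parallel to XH: direction (-1, -3/2); meets QJ at E = (14/9, 7/6)
E = Q + t·(J−Q) with t = 7/18

t = 7/18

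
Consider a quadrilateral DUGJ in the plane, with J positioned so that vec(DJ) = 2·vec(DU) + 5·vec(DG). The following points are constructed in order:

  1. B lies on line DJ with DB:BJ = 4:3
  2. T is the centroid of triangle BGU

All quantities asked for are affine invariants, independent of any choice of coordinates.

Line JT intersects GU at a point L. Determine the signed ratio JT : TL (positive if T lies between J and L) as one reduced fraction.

Work in coordinates with D = (0, 0), U = (1, 0), G = (0, 1), J = (2, 5).
1. B lies on line DJ with DB:BJ = 4:3 ⇒ B = (8/7, 20/7)
2. T is the centroid of triangle BGU ⇒ T = (5/7, 9/7)
line JT meets GU at L = (16/35, 19/35)
T = J + t·(L−J) with t = 5/6, so JT:TL = 5/6:1/6

JT:TL = 5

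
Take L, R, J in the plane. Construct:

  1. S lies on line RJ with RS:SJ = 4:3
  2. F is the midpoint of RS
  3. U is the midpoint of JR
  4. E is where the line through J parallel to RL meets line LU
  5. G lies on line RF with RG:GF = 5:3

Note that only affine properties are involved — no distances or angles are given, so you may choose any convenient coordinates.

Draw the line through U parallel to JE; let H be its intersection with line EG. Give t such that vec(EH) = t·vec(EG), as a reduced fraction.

Choose coordinates L = (0, 0), R = (1, 0), J = (0, 1).
1. S lies on line RJ with RS:SJ = 4:3 ⇒ S = (3/7, 4/7)
2. F is the midpoint of RS ⇒ F = (5/7, 2/7)
3. U is the midpoint of JR ⇒ U = (1/2, 1/2)
4. E is where the line through J parallel to RL meets line LU ⇒ E = (1, 1)
5. G lies on line RF with RG:GF = 5:3 ⇒ G = (23/28, 5/28)
through U parallel to JE: direction (1, 0); meets EG at H = (41/46, 1/2)
H = E + t·(G−E) with t = 14/23

t = 14/23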